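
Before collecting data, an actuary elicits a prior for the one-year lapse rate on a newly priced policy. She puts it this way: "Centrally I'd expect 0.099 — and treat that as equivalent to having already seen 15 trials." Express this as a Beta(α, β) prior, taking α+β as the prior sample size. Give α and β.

Under the effective-sample-size interpretation, Beta(α, β) has prior mean α/(α+β) and prior sample size α+β.
So α+β = 15 and α/(α+β) = 0.099, giving α = 0.099·15 = 1.485 and β = 15 − 1.485 = 13.515.

α = 1.485, β = 13.515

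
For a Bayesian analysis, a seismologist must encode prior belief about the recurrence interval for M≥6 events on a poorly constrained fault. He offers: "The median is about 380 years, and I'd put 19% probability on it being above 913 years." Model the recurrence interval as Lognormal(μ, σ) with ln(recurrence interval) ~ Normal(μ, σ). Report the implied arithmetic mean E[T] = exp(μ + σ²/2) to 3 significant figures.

If T ~ Lognormal(μ,σ) then ln T ~ Normal(μ,σ), so the p-quantile of ln T is μ + z_p·σ.
ln(380) = 5.94 and ln(913) = 6.817; z_{0.5} = 0, z_{0.81} = 0.8779.
σ = (6.817 − 5.94)/(0.8779 − (0)) = 0.998.
μ = 5.94 − (0)·0.998 = 5.940.
E[T] = exp(μ + σ²/2) = exp(5.940 + 0.4985) = 626 years.

E[T] ≈ 626 years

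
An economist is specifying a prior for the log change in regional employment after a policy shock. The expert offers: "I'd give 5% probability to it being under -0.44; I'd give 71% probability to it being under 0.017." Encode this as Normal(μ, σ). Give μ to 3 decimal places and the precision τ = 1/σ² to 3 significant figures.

μ = -0.098, τ = 23.1

For Normal(μ,σ), the p-quantile is μ + z_p·σ. Here z_{0.05} = -1.645, z_{0.71} = 0.5534.
So -0.44 = μ − 1.645σ and 0.017 = μ + 0.5534σ.
Subtracting: σ = (0.017 − -0.44)/(0.5534 − (-1.645)) = 0.208.
Then μ = -0.44 − (-1.645)·0.208 = -0.098.
Precision τ = 1/σ² = 1/0.2079² = 23.1.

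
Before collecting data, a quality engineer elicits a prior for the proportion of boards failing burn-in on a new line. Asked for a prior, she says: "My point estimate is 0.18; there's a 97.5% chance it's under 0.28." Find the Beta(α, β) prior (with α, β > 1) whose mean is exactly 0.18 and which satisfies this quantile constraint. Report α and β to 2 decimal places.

α ≈ 12.00, β ≈ 54.65

With mean 0.18 fixed, write α = 0.18s, β = 0.82s where s = α+β.
Need P(θ < 0.28) = 0.975 under Beta(0.18s, 0.82s). Normal approximation: (q−m)/√(m(1−m)/s) ≈ z_{0.975} = 1.96, so s ≈ 0.18·0.82·(1.96)²/(0.28−0.18)² = 56.7.
At s = 56.7: P(θ<0.28) ≈ 0.965. Adjusting to match 0.975 gives s ≈ 66.65.
So α = 0.18·66.65 ≈ 12.00, β = 0.82·66.65 ≈ 54.65.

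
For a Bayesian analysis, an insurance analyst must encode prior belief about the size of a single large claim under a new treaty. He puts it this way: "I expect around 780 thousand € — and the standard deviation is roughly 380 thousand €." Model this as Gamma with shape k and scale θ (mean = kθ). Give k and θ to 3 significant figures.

k ≈ 4.21, θ ≈ 185

For Gamma(k, scale θ): mean = kθ, variance = kθ², so CV = 1/√k.
CV = SD/mean = 380/780 = 0.4872, hence k = 1/CV² = 4.21.
Then θ = mean/k = 780/4.21 = 185.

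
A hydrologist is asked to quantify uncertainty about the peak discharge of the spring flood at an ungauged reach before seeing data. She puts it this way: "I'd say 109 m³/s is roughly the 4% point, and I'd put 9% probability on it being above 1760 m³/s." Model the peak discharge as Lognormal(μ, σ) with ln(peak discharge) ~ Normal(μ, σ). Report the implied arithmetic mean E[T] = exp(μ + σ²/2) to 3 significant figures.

E[T] ≈ 790 m³/s

If T ~ Lognormal(μ,σ) then ln T ~ Normal(μ,σ), so the p-quantile of ln T is μ + z_p·σ.
ln(109) = 4.691 and ln(1760) = 7.473; z_{0.04} = -1.751, z_{0.91} = 1.341.
σ = (7.473 − 4.691)/(1.341 − (-1.751)) = 0.900.
μ = 4.691 − (-1.751)·0.900 = 6.267.
E[T] = exp(μ + σ²/2) = exp(6.267 + 0.4048) = 790 m³/s.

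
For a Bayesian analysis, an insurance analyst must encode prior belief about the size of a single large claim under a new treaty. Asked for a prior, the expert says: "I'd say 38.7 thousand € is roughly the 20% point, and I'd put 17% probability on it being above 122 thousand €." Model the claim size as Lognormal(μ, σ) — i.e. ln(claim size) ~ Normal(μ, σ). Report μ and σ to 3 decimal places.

If T ~ Lognormal(μ,σ) then ln T ~ Normal(μ,σ), so the p-quantile of ln T is μ + z_p·σ.
ln(38.7) = 3.656 and ln(122) = 4.804; z_{0.2} = -0.8416, z_{0.83} = 0.9542.
σ = (4.804 − 3.656)/(0.9542 − (-0.8416)) = 0.639.
μ = 3.656 − (-0.8416)·0.639 = 4.194.

μ ≈ 4.194, σ ≈ 0.639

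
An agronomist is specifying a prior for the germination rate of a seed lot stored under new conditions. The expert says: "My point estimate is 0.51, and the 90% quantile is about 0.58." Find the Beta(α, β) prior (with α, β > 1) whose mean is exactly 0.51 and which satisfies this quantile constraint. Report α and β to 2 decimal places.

With mean 0.51 fixed, write α = 0.51s, β = 0.49s where s = α+β.
Need P(θ < 0.58) = 0.9 under Beta(0.51s, 0.49s). Normal approximation: (q−m)/√(m(1−m)/s) ≈ z_{0.9} = 1.28, so s ≈ 0.51·0.49·(1.28)²/(0.58−0.51)² = 83.8.
At s = 83.8: P(θ<0.58) ≈ 0.901. Adjusting to match 0.9 gives s ≈ 83.31.
So α = 0.51·83.31 ≈ 42.49, β = 0.49·83.31 ≈ 40.82.

α ≈ 42.49, β ≈ 40.82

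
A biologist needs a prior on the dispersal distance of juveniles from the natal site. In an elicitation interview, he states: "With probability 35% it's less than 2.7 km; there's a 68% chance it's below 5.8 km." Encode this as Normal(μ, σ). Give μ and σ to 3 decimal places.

For Normal(μ,σ), the p-quantile is μ + z_p·σ. Here z_{0.35} = -0.3853, z_{0.68} = 0.4677.
So 2.7 = μ − 0.3853σ and 5.8 = μ + 0.4677σ.
Subtracting: σ = (5.8 − 2.7)/(0.4677 − (-0.3853)) = 3.634.
Then μ = 2.7 − (-0.3853)·3.634 = 4.100.

μ = 4.100, σ = 3.634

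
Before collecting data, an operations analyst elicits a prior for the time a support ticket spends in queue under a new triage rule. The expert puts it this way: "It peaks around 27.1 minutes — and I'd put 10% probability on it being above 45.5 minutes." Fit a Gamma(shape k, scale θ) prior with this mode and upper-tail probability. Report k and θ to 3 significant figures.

Gamma(k,θ) with k>1 has mode (k−1)θ, so θ = 27.1/(k−1).
Need P(X < 45.5) = 0.9 with θ tied to k this way. Start at k = 2, θ = 27.1: P(X<45.5) ≈ 0.500.
Too low — raise k to concentrate. Iterating converges to k ≈ 8.04.
Then θ = 27.1/(8.04−1) ≈ 3.85.

k ≈ 8.04, θ ≈ 3.85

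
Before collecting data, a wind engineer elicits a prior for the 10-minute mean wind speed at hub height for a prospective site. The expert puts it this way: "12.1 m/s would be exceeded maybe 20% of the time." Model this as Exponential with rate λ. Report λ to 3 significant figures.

P(T > 12.1) = e^(−λ·12.1) = 0.2, so λ = −ln(0.2)/12.1 = 0.133.

λ ≈ 0.133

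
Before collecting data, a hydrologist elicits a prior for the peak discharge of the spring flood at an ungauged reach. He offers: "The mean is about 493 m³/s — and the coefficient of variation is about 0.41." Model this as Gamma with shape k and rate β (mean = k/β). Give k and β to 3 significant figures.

k ≈ 5.95, β ≈ 0.0121

For Gamma(k, rate β): mean = k/β, variance = k/β², so CV = 1/√k.
CV = 0.41, hence k = 1/CV² = 5.95.
Then β = k/mean = 5.95/493 = 0.0121.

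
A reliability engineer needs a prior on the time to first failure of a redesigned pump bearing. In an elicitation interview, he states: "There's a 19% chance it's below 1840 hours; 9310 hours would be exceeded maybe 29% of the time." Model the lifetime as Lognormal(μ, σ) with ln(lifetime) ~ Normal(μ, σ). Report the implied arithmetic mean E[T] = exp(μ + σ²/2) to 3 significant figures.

E[T] ≈ 9450 hours

If T ~ Lognormal(μ,σ) then ln T ~ Normal(μ,σ), so the p-quantile of ln T is μ + z_p·σ.
ln(1840) = 7.518 and ln(9310) = 9.139; z_{0.19} = -0.8779, z_{0.71} = 0.5534.
σ = (9.139 − 7.518)/(0.5534 − (-0.8779)) = 1.133.
μ = 7.518 − (-0.8779)·1.133 = 8.512.
E[T] = exp(μ + σ²/2) = exp(8.512 + 0.6416) = 9450 hours.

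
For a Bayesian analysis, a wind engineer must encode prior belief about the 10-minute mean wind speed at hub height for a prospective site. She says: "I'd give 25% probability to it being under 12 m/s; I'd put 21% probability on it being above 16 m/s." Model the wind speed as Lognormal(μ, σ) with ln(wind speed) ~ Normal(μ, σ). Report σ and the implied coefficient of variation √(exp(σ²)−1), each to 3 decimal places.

If T ~ Lognormal(μ,σ) then ln T ~ Normal(μ,σ), so the p-quantile of ln T is μ + z_p·σ.
ln(12) = 2.485 and ln(16) = 2.773; z_{0.25} = -0.6745, z_{0.79} = 0.8064.
σ = (2.773 − 2.485)/(0.8064 − (-0.6745)) = 0.194.
μ = 2.485 − (-0.6745)·0.194 = 2.616.
CV = √(exp(σ²)−1) = √(exp(0.0377)−1) = 0.196.

σ ≈ 0.194, CV ≈ 0.196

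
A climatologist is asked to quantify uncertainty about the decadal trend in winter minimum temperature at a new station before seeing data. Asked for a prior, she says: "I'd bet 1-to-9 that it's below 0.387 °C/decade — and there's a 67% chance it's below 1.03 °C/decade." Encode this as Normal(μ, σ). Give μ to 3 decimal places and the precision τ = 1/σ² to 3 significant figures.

μ = 0.866, τ = 7.17

The p-quantile of Normal(μ,σ) is μ + z_p·σ, with z_{0.1} = -1.282 and z_{0.67} = 0.4399.
Eliminate σ: μ = (z₂·x₁ − z₁·x₂)/(z₂ − z₁) = (0.4399·0.387 − (-1.282)·1.03)/1.721 = 0.866.
Then σ = (x₂ − x₁)/(z₂ − z₁) = (1.03 − 0.387)/1.721 = 0.374.
Precision τ = 1/σ² = 1/0.3735² = 7.17.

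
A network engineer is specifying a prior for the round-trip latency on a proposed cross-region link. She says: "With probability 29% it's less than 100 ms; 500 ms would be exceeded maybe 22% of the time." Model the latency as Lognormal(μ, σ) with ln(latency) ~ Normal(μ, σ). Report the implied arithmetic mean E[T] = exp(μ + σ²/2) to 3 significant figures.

E[T] ≈ 409 ms

If T ~ Lognormal(μ,σ) then ln T ~ Normal(μ,σ), so the p-quantile of ln T is μ + z_p·σ.
ln(100) = 4.605 and ln(500) = 6.215; z_{0.29} = -0.5534, z_{0.78} = 0.7722.
σ = (6.215 − 4.605)/(0.7722 − (-0.5534)) = 1.214.
μ = 4.605 − (-0.5534)·1.214 = 5.277.
E[T] = exp(μ + σ²/2) = exp(5.277 + 0.7371) = 409 ms.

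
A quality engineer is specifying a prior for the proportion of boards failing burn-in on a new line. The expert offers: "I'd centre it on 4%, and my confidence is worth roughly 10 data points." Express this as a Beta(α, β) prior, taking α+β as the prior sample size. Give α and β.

Under the effective-sample-size interpretation, Beta(α, β) has prior mean α/(α+β) and prior sample size α+β.
So α+β = 10 and α/(α+β) = 0.04, giving α = 0.04·10 = 0.4 and β = 10 − 0.4 = 9.6.

α = 0.4, β = 9.6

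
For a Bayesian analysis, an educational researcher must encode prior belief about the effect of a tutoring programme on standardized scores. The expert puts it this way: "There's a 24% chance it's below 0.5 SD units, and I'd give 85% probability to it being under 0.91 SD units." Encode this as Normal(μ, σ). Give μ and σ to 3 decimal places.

μ = 0.666, σ = 0.235

For Normal(μ,σ), the p-quantile is μ + z_p·σ. Here z_{0.24} = -0.7063, z_{0.85} = 1.036.
So 0.5 = μ − 0.7063σ and 0.91 = μ + 1.036σ.
Subtracting: σ = (0.91 − 0.5)/(1.036 − (-0.7063)) = 0.235.
Then μ = 0.5 − (-0.7063)·0.235 = 0.666.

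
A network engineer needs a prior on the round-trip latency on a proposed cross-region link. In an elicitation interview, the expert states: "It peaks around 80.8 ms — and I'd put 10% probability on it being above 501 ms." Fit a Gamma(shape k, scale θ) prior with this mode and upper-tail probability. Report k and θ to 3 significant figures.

k ≈ 1.51, θ ≈ 160

Gamma(k,θ) with k>1 has mode (k−1)θ, so θ = 80.8/(k−1).
Need P(X < 501) = 0.9 with θ tied to k this way. Start at k = 2, θ = 80.8: P(X<501) ≈ 0.985.
Too high — lower k to spread out. Iterating converges to k ≈ 1.51.
Then θ = 80.8/(1.51−1) ≈ 160.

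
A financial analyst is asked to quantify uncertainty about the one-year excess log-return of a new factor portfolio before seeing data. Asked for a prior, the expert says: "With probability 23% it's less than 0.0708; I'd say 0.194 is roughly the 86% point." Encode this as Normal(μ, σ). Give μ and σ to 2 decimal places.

The p-quantile of Normal(μ,σ) is μ + z_p·σ, with z_{0.23} = -0.7388 and z_{0.86} = 1.08.
Eliminate σ: μ = (z₂·x₁ − z₁·x₂)/(z₂ − z₁) = (1.08·0.0708 − (-0.7388)·0.194)/1.819 = 0.12.
Then σ = (x₂ − x₁)/(z₂ − z₁) = (0.194 − 0.0708)/1.819 = 0.07.

μ = 0.12, σ = 0.07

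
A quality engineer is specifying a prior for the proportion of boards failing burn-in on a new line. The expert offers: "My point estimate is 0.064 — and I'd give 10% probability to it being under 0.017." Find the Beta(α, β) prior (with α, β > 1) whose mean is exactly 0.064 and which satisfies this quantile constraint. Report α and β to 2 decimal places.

With mean 0.064 fixed, write α = 0.064s, β = 0.936s where s = α+β.
Need P(θ < 0.017) = 0.1 under Beta(0.064s, 0.936s). Normal approximation: (q−m)/√(m(1−m)/s) ≈ z_{0.1} = -1.28, so s ≈ 0.064·0.936·(-1.28)²/(0.017−0.064)² = 44.5.
At s = 44.5: P(θ<0.017) ≈ 0.048. Adjusting to match 0.1 gives s ≈ 29.90.
So α = 0.064·29.90 ≈ 1.91, β = 0.936·29.90 ≈ 27.99.

α ≈ 1.91, β ≈ 27.99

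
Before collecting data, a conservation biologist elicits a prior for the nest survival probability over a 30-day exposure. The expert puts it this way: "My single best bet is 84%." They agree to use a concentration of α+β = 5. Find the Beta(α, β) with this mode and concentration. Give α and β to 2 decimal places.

α = 3.52, β = 1.48

For α,β > 1 the Beta mode is (α−1)/(α+β−2). With α+β = 5, the mode is (α−1)/3.
Set (α−1)/3 = 0.84 → α = 1 + 0.84·3 = 3.52.
β = 5 − α = 1.48.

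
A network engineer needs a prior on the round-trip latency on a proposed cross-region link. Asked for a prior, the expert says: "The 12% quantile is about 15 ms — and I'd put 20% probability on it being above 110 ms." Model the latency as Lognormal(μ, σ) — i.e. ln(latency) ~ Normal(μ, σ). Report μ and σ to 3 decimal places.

μ ≈ 3.869, σ ≈ 0.988

If T ~ Lognormal(μ,σ) then ln T ~ Normal(μ,σ), so the p-quantile of ln T is μ + z_p·σ.
ln(15) = 2.708 and ln(110) = 4.7; z_{0.12} = -1.175, z_{0.8} = 0.8416.
σ = (4.7 − 2.708)/(0.8416 − (-1.175)) = 0.988.
μ = 2.708 − (-1.175)·0.988 = 3.869.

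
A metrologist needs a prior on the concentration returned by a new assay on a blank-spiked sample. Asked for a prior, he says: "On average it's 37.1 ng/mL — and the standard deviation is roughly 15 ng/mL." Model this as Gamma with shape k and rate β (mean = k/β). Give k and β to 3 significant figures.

For Gamma(k, rate β): mean = k/β, variance = k/β², so CV = 1/√k.
CV = SD/mean = 15/37.1 = 0.4043, hence k = 1/CV² = 6.12.
Then β = k/mean = 6.12/37.1 = 0.165.

k ≈ 6.12, β ≈ 0.165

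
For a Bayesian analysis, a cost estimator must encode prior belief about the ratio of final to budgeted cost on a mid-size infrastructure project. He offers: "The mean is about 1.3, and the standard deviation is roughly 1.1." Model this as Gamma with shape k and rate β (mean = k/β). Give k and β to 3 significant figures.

For Gamma(k, rate β): mean = k/β, variance = k/β², so CV = 1/√k.
CV = SD/mean = 1.1/1.3 = 0.8462, hence k = 1/CV² = 1.4.
Then β = k/mean = 1.4/1.3 = 1.07.

k ≈ 1.4, β ≈ 1.07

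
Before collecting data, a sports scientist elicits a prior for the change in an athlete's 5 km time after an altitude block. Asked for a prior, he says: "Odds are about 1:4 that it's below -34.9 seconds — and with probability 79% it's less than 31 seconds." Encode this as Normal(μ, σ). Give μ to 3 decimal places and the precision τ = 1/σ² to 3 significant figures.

μ = -1.246, τ = 0.000625

For Normal(μ,σ), the p-quantile is μ + z_p·σ. Here z_{0.2} = -0.8416, z_{0.79} = 0.8064.
So -34.9 = μ − 0.8416σ and 31 = μ + 0.8064σ.
Subtracting: σ = (31 − -34.9)/(0.8064 − (-0.8416)) = 39.987.
Then μ = -34.9 − (-0.8416)·39.987 = -1.246.
Precision τ = 1/σ² = 1/39.99² = 0.000625.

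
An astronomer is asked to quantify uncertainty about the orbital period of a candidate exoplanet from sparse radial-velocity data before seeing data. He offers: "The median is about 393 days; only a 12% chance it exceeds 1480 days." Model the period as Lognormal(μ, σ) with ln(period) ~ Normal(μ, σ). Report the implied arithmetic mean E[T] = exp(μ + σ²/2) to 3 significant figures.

E[T] ≈ 743 days

If T ~ Lognormal(μ,σ) then ln T ~ Normal(μ,σ), so the p-quantile of ln T is μ + z_p·σ.
ln(393) = 5.974 and ln(1480) = 7.3; z_{0.5} = 0, z_{0.88} = 1.175.
σ = (7.3 − 5.974)/(1.175 − (0)) = 1.129.
μ = 5.974 − (0)·1.129 = 5.974.
E[T] = exp(μ + σ²/2) = exp(5.974 + 0.6368) = 743 days.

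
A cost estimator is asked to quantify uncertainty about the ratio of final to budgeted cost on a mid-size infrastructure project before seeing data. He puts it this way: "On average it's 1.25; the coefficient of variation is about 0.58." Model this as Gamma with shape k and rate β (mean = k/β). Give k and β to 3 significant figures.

k ≈ 2.97, β ≈ 2.38

For Gamma(k, rate β): mean = k/β, variance = k/β², so CV = 1/√k.
CV = 0.58, hence k = 1/CV² = 2.97.
Then β = k/mean = 2.97/1.25 = 2.38.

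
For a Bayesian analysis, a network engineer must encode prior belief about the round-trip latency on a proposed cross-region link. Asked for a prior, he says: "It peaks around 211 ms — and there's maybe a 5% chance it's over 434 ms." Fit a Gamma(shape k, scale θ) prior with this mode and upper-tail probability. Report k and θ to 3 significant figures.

k ≈ 6.32, θ ≈ 39.7

Gamma(k,θ) with k>1 has mode (k−1)θ, so θ = 211/(k−1).
Need P(X < 434) = 0.95 with θ tied to k this way. Start at k = 2, θ = 211: P(X<434) ≈ 0.609.
Too low — raise k to concentrate. Iterating converges to k ≈ 6.32.
Then θ = 211/(6.32−1) ≈ 39.7.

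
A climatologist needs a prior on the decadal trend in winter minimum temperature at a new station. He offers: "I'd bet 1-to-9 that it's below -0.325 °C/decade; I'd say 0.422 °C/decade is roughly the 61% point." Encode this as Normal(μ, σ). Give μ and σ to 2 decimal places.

The p-quantile of Normal(μ,σ) is μ + z_p·σ, with z_{0.1} = -1.282 and z_{0.61} = 0.2793.
Eliminate σ: μ = (z₂·x₁ − z₁·x₂)/(z₂ − z₁) = (0.2793·-0.325 − (-1.282)·0.422)/1.561 = 0.29.
Then σ = (x₂ − x₁)/(z₂ − z₁) = (0.422 − -0.325)/1.561 = 0.48.

μ = 0.29, σ = 0.48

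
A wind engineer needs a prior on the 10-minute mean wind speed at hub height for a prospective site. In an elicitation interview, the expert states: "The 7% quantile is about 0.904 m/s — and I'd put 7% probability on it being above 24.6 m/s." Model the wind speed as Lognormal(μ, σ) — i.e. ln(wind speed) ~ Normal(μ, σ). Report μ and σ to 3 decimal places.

If T ~ Lognormal(μ,σ) then ln T ~ Normal(μ,σ), so the p-quantile of ln T is μ + z_p·σ.
ln(0.904) = -0.1009 and ln(24.6) = 3.203; z_{0.07} = -1.476, z_{0.93} = 1.476.
σ = (3.203 − -0.1009)/(1.476 − (-1.476)) = 1.119.
μ = -0.1009 − (-1.476)·1.119 = 1.551.

μ ≈ 1.551, σ ≈ 1.119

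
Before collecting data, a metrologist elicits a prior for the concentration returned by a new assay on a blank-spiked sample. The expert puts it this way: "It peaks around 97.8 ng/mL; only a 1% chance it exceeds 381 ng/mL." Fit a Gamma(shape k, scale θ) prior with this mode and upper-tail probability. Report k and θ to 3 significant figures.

Gamma(k,θ) with k>1 has mode (k−1)θ, so θ = 97.8/(k−1).
Need P(X < 381) = 0.99 with θ tied to k this way. Start at k = 2, θ = 97.8: P(X<381) ≈ 0.900.
Too low — raise k to concentrate. Iterating converges to k ≈ 3.28.
Then θ = 97.8/(3.28−1) ≈ 43.

k ≈ 3.28, θ ≈ 43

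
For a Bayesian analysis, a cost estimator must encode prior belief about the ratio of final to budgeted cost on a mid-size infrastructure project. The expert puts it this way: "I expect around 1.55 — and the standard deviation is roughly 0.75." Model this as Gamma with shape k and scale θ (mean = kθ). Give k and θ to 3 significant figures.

For Gamma(k, scale θ): mean = kθ, variance = kθ², so CV = 1/√k.
CV = SD/mean = 0.75/1.55 = 0.4839, hence k = 1/CV² = 4.27.
Then θ = mean/k = 1.55/4.27 = 0.363.

k ≈ 4.27, θ ≈ 0.363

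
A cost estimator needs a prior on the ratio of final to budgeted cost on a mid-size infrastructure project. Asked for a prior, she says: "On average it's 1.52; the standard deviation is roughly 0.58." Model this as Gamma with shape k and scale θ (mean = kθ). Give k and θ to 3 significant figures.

For Gamma(k, scale θ): mean = kθ, variance = kθ², so CV = 1/√k.
CV = SD/mean = 0.58/1.52 = 0.3816, hence k = 1/CV² = 6.87.
Then θ = mean/k = 1.52/6.87 = 0.221.

k ≈ 6.87, θ ≈ 0.221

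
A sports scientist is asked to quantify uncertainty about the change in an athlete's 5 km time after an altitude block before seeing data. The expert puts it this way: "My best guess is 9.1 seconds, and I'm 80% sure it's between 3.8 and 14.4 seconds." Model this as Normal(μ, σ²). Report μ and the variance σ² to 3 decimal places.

A symmetric 80% interval runs μ ± z·σ with z = 1.282.
Half-width = 5.3, so σ = 5.3/1.282 = 4.1356 and σ² = 17.103.
μ is the stated best guess, 9.100.

μ = 9.100, σ² = 17.103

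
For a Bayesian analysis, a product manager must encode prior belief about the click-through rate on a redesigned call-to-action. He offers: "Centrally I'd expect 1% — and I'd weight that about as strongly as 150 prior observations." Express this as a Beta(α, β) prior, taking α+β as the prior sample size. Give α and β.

Under the effective-sample-size interpretation, Beta(α, β) has prior mean α/(α+β) and prior sample size α+β.
So α+β = 150 and α/(α+β) = 0.01, giving α = 0.01·150 = 1.5 and β = 150 − 1.5 = 148.5.

α = 1.5, β = 148.5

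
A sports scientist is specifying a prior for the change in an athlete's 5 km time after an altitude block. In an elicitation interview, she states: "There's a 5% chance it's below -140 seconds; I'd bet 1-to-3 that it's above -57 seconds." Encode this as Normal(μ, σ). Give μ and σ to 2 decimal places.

For Normal(μ,σ), the p-quantile is μ + z_p·σ. Here z_{0.05} = -1.645, z_{0.75} = 0.6745.
So -140 = μ − 1.645σ and -57 = μ + 0.6745σ.
Subtracting: σ = (-57 − -140)/(0.6745 − (-1.645)) = 35.79.
Then μ = -140 − (-1.645)·35.79 = -81.14.

μ = -81.14, σ = 35.79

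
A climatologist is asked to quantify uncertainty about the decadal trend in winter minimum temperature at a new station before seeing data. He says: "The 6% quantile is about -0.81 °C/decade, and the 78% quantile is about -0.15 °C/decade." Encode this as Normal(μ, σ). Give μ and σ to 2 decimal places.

μ = -0.37, σ = 0.28

The p-quantile of Normal(μ,σ) is μ + z_p·σ, with z_{0.06} = -1.555 and z_{0.78} = 0.7722.
Eliminate σ: μ = (z₂·x₁ − z₁·x₂)/(z₂ − z₁) = (0.7722·-0.81 − (-1.555)·-0.15)/2.327 = -0.37.
Then σ = (x₂ − x₁)/(z₂ − z₁) = (-0.15 − -0.81)/2.327 = 0.28.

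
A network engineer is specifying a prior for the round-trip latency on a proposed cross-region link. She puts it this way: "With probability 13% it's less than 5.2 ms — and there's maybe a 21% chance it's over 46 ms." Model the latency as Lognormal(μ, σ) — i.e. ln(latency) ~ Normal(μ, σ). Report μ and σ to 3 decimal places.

If T ~ Lognormal(μ,σ) then ln T ~ Normal(μ,σ), so the p-quantile of ln T is μ + z_p·σ.
ln(5.2) = 1.649 and ln(46) = 3.829; z_{0.13} = -1.126, z_{0.79} = 0.8064.
σ = (3.829 − 1.649)/(0.8064 − (-1.126)) = 1.128.
μ = 1.649 − (-1.126)·1.128 = 2.919.

μ ≈ 2.919, σ ≈ 1.128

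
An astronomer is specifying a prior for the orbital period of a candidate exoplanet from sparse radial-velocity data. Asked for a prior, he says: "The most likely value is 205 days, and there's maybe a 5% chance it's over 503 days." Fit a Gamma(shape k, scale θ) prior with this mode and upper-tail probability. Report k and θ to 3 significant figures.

k ≈ 4.38, θ ≈ 60.7

Gamma(k,θ) with k>1 has mode (k−1)θ, so θ = 205/(k−1).
Need P(X < 503) = 0.95 with θ tied to k this way. Start at k = 2, θ = 205: P(X<503) ≈ 0.703.
Too low — raise k to concentrate. Iterating converges to k ≈ 4.38.
Then θ = 205/(4.38−1) ≈ 60.7.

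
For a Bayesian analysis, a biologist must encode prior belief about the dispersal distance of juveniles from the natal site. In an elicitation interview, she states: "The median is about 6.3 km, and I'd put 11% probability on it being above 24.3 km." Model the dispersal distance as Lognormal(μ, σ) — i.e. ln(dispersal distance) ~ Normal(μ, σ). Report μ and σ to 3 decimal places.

If T ~ Lognormal(μ,σ) then ln T ~ Normal(μ,σ), so the p-quantile of ln T is μ + z_p·σ.
ln(6.3) = 1.841 and ln(24.3) = 3.19; z_{0.5} = 0, z_{0.89} = 1.227.
σ = (3.19 − 1.841)/(1.227 − (0)) = 1.101.
μ = 1.841 − (0)·1.101 = 1.841.

μ ≈ 1.841, σ ≈ 1.101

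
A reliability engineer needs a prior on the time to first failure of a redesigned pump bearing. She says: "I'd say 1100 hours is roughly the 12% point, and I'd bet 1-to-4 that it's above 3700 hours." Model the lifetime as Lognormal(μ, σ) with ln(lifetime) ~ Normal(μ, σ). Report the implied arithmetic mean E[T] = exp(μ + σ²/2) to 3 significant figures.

If T ~ Lognormal(μ,σ) then ln T ~ Normal(μ,σ), so the p-quantile of ln T is μ + z_p·σ.
ln(1100) = 7.003 and ln(3700) = 8.216; z_{0.12} = -1.175, z_{0.8} = 0.8416.
σ = (8.216 − 7.003)/(0.8416 − (-1.175)) = 0.602.
μ = 7.003 − (-1.175)·0.602 = 7.710.
E[T] = exp(μ + σ²/2) = exp(7.710 + 0.1809) = 2670 hours.

E[T] ≈ 2670 hours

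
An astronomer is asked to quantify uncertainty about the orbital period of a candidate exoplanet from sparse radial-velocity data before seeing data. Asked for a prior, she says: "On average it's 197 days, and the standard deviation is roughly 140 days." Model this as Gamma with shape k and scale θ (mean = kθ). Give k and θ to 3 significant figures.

For Gamma(k, scale θ): mean = kθ, variance = kθ², so CV = 1/√k.
CV = SD/mean = 140/197 = 0.7107, hence k = 1/CV² = 1.98.
Then θ = mean/k = 197/1.98 = 99.5.

k ≈ 1.98, θ ≈ 99.5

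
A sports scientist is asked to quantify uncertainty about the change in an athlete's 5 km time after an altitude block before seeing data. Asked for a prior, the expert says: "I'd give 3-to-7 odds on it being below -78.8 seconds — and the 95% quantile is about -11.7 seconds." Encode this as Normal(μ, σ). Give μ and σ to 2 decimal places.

μ = -62.58, σ = 30.93

For Normal(μ,σ), the p-quantile is μ + z_p·σ. Here z_{0.3} = -0.5244, z_{0.95} = 1.645.
So -78.8 = μ − 0.5244σ and -11.7 = μ + 1.645σ.
Subtracting: σ = (-11.7 − -78.8)/(1.645 − (-0.5244)) = 30.93.
Then μ = -78.8 − (-0.5244)·30.93 = -62.58.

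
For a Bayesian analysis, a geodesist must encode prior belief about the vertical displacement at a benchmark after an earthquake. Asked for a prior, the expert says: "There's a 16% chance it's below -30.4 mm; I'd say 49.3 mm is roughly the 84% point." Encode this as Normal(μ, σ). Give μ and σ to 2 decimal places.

The p-quantile of Normal(μ,σ) is μ + z_p·σ, with z_{0.16} = -0.9945 and z_{0.84} = 0.9945.
Eliminate σ: μ = (z₂·x₁ − z₁·x₂)/(z₂ − z₁) = (0.9945·-30.4 − (-0.9945)·49.3)/1.989 = 9.45.
Then σ = (x₂ − x₁)/(z₂ − z₁) = (49.3 − -30.4)/1.989 = 40.07.

μ = 9.45, σ = 40.07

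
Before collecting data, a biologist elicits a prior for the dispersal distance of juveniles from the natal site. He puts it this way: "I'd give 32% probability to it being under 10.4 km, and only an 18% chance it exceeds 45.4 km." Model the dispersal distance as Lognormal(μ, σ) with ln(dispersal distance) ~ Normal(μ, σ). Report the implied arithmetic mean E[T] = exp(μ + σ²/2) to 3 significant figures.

If T ~ Lognormal(μ,σ) then ln T ~ Normal(μ,σ), so the p-quantile of ln T is μ + z_p·σ.
ln(10.4) = 2.342 and ln(45.4) = 3.816; z_{0.32} = -0.4677, z_{0.82} = 0.9154.
σ = (3.816 − 2.342)/(0.9154 − (-0.4677)) = 1.066.
μ = 2.342 − (-0.4677)·1.066 = 2.840.
E[T] = exp(μ + σ²/2) = exp(2.840 + 0.5677) = 30.2 km.

E[T] ≈ 30.2 km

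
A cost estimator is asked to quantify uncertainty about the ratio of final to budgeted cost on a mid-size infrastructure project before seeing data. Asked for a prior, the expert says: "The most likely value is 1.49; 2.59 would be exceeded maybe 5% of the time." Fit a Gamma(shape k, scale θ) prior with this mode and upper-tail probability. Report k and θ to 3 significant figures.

Gamma(k,θ) with k>1 has mode (k−1)θ, so θ = 1.49/(k−1).
Need P(X < 2.59) = 0.95 with θ tied to k this way. Start at k = 2, θ = 1.49: P(X<2.59) ≈ 0.519.
Too low — raise k to concentrate. Iterating converges to k ≈ 10.1.
Then θ = 1.49/(10.1−1) ≈ 0.163.

k ≈ 10.1, θ ≈ 0.163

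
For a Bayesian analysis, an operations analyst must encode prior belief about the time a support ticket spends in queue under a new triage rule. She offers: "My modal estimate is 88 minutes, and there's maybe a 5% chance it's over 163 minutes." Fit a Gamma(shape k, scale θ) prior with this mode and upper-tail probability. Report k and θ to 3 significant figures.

k ≈ 8.33, θ ≈ 12

Gamma(k,θ) with k>1 has mode (k−1)θ, so θ = 88/(k−1).
Need P(X < 163) = 0.95 with θ tied to k this way. Start at k = 2, θ = 88: P(X<163) ≈ 0.553.
Too low — raise k to concentrate. Iterating converges to k ≈ 8.33.
Then θ = 88/(8.33−1) ≈ 12.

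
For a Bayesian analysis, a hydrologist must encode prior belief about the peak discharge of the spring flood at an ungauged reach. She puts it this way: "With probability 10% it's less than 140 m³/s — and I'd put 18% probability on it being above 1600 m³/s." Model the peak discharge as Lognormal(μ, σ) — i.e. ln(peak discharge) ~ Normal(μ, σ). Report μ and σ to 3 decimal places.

μ ≈ 6.363, σ ≈ 1.109

If T ~ Lognormal(μ,σ) then ln T ~ Normal(μ,σ), so the p-quantile of ln T is μ + z_p·σ.
ln(140) = 4.942 and ln(1600) = 7.378; z_{0.1} = -1.282, z_{0.82} = 0.9154.
σ = (7.378 − 4.942)/(0.9154 − (-1.282)) = 1.109.
μ = 4.942 − (-1.282)·1.109 = 6.363.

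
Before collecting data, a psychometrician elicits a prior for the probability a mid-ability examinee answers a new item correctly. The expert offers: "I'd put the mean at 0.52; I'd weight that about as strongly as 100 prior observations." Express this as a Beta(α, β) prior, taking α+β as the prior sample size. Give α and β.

Under the effective-sample-size interpretation, Beta(α, β) has prior mean α/(α+β) and prior sample size α+β.
So α+β = 100 and α/(α+β) = 0.52, giving α = 0.52·100 = 52 and β = 100 − 52 = 48.

α = 52, β = 48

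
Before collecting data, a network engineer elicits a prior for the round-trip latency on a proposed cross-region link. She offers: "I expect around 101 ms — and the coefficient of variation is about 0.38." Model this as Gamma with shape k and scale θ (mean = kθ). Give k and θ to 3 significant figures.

k ≈ 6.93, θ ≈ 14.6

For Gamma(k, scale θ): mean = kθ, variance = kθ², so CV = 1/√k.
CV = 0.38, hence k = 1/CV² = 6.93.
Then θ = mean/k = 101/6.93 = 14.6.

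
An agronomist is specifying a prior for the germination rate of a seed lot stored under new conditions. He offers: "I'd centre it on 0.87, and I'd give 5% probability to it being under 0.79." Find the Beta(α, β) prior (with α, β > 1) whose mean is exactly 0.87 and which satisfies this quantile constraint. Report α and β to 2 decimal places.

With mean 0.87 fixed, write α = 0.87s, β = 0.13s where s = α+β.
Need P(θ < 0.79) = 0.05 under Beta(0.87s, 0.13s). Normal approximation: (q−m)/√(m(1−m)/s) ≈ z_{0.05} = -1.64, so s ≈ 0.87·0.13·(-1.64)²/(0.79−0.87)² = 47.8.
At s = 47.8: P(θ<0.79) ≈ 0.063. Adjusting to match 0.05 gives s ≈ 56.20.
So α = 0.87·56.20 ≈ 48.90, β = 0.13·56.20 ≈ 7.31.

α ≈ 48.90, β ≈ 7.31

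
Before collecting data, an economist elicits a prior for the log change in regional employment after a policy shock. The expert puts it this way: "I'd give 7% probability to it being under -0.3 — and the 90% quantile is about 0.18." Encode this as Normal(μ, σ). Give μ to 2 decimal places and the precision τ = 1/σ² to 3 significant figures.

μ = -0.04, τ = 33

For Normal(μ,σ), the p-quantile is μ + z_p·σ. Here z_{0.07} = -1.476, z_{0.9} = 1.282.
So -0.3 = μ − 1.476σ and 0.18 = μ + 1.282σ.
Subtracting: σ = (0.18 − -0.3)/(1.282 − (-1.476)) = 0.17.
Then μ = -0.3 − (-1.476)·0.17 = -0.04.
Precision τ = 1/σ² = 1/0.1741² = 33.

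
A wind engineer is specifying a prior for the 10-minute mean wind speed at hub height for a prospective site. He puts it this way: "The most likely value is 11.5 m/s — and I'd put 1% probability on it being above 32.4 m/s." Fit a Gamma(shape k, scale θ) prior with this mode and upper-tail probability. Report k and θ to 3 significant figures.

Gamma(k,θ) with k>1 has mode (k−1)θ, so θ = 11.5/(k−1).
Need P(X < 32.4) = 0.99 with θ tied to k this way. Start at k = 2, θ = 11.5: P(X<32.4) ≈ 0.772.
Too low — raise k to concentrate. Iterating converges to k ≈ 5.26.
Then θ = 11.5/(5.26−1) ≈ 2.7.

k ≈ 5.26, θ ≈ 2.7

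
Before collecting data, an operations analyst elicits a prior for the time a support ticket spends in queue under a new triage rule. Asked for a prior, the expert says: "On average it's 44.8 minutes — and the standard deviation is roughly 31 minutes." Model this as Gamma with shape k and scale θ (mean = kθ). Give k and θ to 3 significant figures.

k ≈ 2.09, θ ≈ 21.5

For Gamma(k, scale θ): mean = kθ, variance = kθ², so CV = 1/√k.
CV = SD/mean = 31/44.8 = 0.692, hence k = 1/CV² = 2.09.
Then θ = mean/k = 44.8/2.09 = 21.5.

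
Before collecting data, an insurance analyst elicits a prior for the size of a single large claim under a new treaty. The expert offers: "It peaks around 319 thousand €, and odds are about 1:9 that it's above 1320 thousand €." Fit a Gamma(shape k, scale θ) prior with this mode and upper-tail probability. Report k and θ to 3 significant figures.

k ≈ 1.91, θ ≈ 352

Gamma(k,θ) with k>1 has mode (k−1)θ, so θ = 319/(k−1).
Need P(X < 1320) = 0.9 with θ tied to k this way. Start at k = 2, θ = 319: P(X<1320) ≈ 0.918.
Too high — lower k to spread out. Iterating converges to k ≈ 1.91.
Then θ = 319/(1.91−1) ≈ 352.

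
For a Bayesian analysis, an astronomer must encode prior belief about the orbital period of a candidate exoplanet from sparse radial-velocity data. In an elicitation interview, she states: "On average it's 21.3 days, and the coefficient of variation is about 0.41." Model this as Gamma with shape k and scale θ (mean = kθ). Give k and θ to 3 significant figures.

For Gamma(k, scale θ): mean = kθ, variance = kθ², so CV = 1/√k.
CV = 0.41, hence k = 1/CV² = 5.95.
Then θ = mean/k = 21.3/5.95 = 3.58.

k ≈ 5.95, θ ≈ 3.58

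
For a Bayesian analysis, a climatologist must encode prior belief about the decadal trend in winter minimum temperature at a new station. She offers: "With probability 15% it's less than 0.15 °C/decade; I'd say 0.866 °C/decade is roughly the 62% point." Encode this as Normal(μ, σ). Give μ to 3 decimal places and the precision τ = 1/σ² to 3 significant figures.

μ = 0.703, τ = 3.51

For Normal(μ,σ), the p-quantile is μ + z_p·σ. Here z_{0.15} = -1.036, z_{0.62} = 0.3055.
So 0.15 = μ − 1.036σ and 0.866 = μ + 0.3055σ.
Subtracting: σ = (0.866 − 0.15)/(0.3055 − (-1.036)) = 0.534.
Then μ = 0.15 − (-1.036)·0.534 = 0.703.
Precision τ = 1/σ² = 1/0.5336² = 3.51.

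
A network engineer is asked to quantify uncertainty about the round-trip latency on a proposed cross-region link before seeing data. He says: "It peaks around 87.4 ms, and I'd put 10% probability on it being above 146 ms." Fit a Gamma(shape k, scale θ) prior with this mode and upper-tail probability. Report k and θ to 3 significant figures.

k ≈ 8.18, θ ≈ 12.2

Gamma(k,θ) with k>1 has mode (k−1)θ, so θ = 87.4/(k−1).
Need P(X < 146) = 0.9 with θ tied to k this way. Start at k = 2, θ = 87.4: P(X<146) ≈ 0.498.
Too low — raise k to concentrate. Iterating converges to k ≈ 8.18.
Then θ = 87.4/(8.18−1) ≈ 12.2.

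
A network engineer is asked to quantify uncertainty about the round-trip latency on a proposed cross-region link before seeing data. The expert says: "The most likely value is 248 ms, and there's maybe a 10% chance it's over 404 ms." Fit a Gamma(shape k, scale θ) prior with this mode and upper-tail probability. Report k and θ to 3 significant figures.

k ≈ 8.91, θ ≈ 31.4

Gamma(k,θ) with k>1 has mode (k−1)θ, so θ = 248/(k−1).
Need P(X < 404) = 0.9 with θ tied to k this way. Start at k = 2, θ = 248: P(X<404) ≈ 0.484.
Too low — raise k to concentrate. Iterating converges to k ≈ 8.91.
Then θ = 248/(8.91−1) ≈ 31.4.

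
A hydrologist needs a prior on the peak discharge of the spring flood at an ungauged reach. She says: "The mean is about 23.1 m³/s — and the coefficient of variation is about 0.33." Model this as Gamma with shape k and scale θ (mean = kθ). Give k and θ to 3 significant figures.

For Gamma(k, scale θ): mean = kθ, variance = kθ², so CV = 1/√k.
CV = 0.33, hence k = 1/CV² = 9.18.
Then θ = mean/k = 23.1/9.18 = 2.52.

k ≈ 9.18, θ ≈ 2.52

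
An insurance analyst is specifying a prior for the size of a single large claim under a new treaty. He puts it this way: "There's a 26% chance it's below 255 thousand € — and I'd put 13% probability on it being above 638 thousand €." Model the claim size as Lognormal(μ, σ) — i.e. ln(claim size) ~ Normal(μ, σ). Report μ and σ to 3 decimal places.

If T ~ Lognormal(μ,σ) then ln T ~ Normal(μ,σ), so the p-quantile of ln T is μ + z_p·σ.
ln(255) = 5.541 and ln(638) = 6.458; z_{0.26} = -0.6433, z_{0.87} = 1.126.
σ = (6.458 − 5.541)/(1.126 − (-0.6433)) = 0.518.
μ = 5.541 − (-0.6433)·0.518 = 5.875.

μ ≈ 5.875, σ ≈ 0.518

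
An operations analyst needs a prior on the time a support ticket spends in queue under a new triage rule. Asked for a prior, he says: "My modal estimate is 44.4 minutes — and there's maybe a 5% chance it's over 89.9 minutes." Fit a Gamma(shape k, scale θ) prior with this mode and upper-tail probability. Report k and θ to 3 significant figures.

k ≈ 6.56, θ ≈ 7.98

Gamma(k,θ) with k>1 has mode (k−1)θ, so θ = 44.4/(k−1).
Need P(X < 89.9) = 0.95 with θ tied to k this way. Start at k = 2, θ = 44.4: P(X<89.9) ≈ 0.601.
Too low — raise k to concentrate. Iterating converges to k ≈ 6.56.
Then θ = 44.4/(6.56−1) ≈ 7.98.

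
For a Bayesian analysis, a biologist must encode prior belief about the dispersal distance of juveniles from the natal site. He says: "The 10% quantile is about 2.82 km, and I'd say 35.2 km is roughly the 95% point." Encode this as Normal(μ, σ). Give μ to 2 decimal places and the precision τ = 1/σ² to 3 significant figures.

μ = 17.00, τ = 0.00817

For Normal(μ,σ), the p-quantile is μ + z_p·σ. Here z_{0.1} = -1.282, z_{0.95} = 1.645.
So 2.82 = μ − 1.282σ and 35.2 = μ + 1.645σ.
Subtracting: σ = (35.2 − 2.82)/(1.645 − (-1.282)) = 11.06.
Then μ = 2.82 − (-1.282)·11.06 = 17.00.
Precision τ = 1/σ² = 1/11.06² = 0.00817.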